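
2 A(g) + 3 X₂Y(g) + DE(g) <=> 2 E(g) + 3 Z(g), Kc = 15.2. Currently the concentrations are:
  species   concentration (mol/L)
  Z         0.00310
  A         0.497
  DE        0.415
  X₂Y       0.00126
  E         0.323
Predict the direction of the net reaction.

Qc = [E]²·[Z]³ / ([A]²·[X₂Y]³·[DE]) = (0.323)²·(0.00310)³ / ((0.497)²·(0.00126)³·(0.415)) = 15.2
Qc = 15.2 = Kc, so the system is already at equilibrium.

no net change (already at equilibrium)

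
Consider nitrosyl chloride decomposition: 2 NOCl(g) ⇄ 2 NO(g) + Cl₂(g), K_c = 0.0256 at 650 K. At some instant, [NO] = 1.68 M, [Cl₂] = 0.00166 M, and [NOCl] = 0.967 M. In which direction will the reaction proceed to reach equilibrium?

Q_c = [NO]²·[Cl₂] / [NOCl]² = (1.68)²·(0.00166) / (0.967)² = 0.00501
Q_c = 0.00501 < K_c = 0.0256, so the forward reaction proceeds.

toward products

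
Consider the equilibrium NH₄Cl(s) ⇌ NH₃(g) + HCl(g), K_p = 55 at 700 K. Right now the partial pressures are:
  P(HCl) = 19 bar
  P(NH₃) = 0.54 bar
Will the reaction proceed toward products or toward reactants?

in the forward direction

(NH₄Cl is a pure solid — omitted from Q_p.)
Q_p = P(NH₃)·P(HCl) = (0.54)·(19) = 10
Q_p = 10 < K_p = 55, so the forward reaction proceeds.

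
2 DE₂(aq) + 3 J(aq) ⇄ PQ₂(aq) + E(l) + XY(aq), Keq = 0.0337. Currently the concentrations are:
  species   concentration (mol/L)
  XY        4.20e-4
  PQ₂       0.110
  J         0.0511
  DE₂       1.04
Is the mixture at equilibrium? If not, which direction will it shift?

(E is a pure liquid — omitted from Q.)
Q = [PQ₂]·[XY] / ([DE₂]²·[J]³) = (0.110)·(4.20e-4) / ((1.04)²·(0.0511)³) = 0.320
Q = 0.320 > Keq = 0.0337: net reverse reaction.

no; Q > K, reaction proceeds in reverse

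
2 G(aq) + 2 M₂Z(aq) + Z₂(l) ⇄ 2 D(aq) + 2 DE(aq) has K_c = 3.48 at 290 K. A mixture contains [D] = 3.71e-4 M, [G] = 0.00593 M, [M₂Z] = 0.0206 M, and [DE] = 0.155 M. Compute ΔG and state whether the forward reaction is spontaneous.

(Z₂ is a pure liquid — omitted from Q_c.)
Q_c = [D]²·[DE]² / ([G]²·[M₂Z]²) = (3.71e-4)²·(0.155)² / ((0.00593)²·(0.0206)²) = 0.222
ΔG = RT ln(Q_c/K_c) = (8.314 J mol⁻¹ K⁻¹)(290 K) × ln(0.222/3.48)
   = (2.411 kJ/mol)(-2.752) = -6.64 kJ/mol
ΔG < 0, so the forward reaction is spontaneous (proceeds forward).

ΔG = -6.64 kJ/mol; the forward reaction is spontaneous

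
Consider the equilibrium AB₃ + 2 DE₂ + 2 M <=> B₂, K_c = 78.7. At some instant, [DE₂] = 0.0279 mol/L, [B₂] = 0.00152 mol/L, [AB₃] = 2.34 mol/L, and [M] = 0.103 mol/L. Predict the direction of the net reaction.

Q_c = [B₂] / ([AB₃]·[DE₂]²·[M]²) = (0.00152) / ((2.34)·(0.0279)²·(0.103)²) = 78.7
Q_c = 78.7 = K_c, so the system is already at equilibrium.

no net change (already at equilibrium)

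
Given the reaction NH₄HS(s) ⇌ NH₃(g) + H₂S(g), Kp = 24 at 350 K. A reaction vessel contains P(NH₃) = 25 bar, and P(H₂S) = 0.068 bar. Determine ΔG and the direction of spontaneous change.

ΔG = -7.70 kJ/mol; the forward reaction is spontaneous

(NH₄HS is a pure solid — omitted from Qp.)
Qp = P(NH₃)·P(H₂S) = (25)·(0.068) = 1.70
ΔG = RT ln(Qp/Kp) = (8.314 J mol⁻¹ K⁻¹)(350 K) × ln(1.70/24)
   = (2.910 kJ/mol)(-2.647) = -7.70 kJ/mol
ΔG < 0, so the forward reaction is spontaneous (proceeds forward).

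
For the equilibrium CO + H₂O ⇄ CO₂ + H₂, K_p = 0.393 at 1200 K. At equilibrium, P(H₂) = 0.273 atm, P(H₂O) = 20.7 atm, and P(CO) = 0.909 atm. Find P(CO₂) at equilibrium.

P(CO₂) = 27.1 atm

At equilibrium, K_p = P(CO₂)·P(H₂) / (P(CO)·P(H₂O)) = 0.393.
(P(CO₂))·(0.273) / ((0.909)·(20.7)) = 0.393
P(CO₂) = 27.1 atm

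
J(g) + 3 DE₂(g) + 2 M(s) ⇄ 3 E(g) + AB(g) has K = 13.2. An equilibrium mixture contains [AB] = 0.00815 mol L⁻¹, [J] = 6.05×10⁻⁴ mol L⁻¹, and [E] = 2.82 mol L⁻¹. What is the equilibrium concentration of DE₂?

[DE₂] = 2.84 mol L⁻¹

(M is a pure solid — omitted from K.)
At equilibrium, K = [E]³·[AB] / ([J]·[DE₂]³) = 13.2.
(2.82)³·(0.00815) / ((6.05×10⁻⁴)·([DE₂])³) = 13.2
[DE₂]³ = 22.9 ⇒ [DE₂] = 2.84 mol L⁻¹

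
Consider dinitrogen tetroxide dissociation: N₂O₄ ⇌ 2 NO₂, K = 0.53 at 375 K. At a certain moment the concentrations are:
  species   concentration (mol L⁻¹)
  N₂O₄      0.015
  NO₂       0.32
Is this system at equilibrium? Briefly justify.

Q = [NO₂]² / [N₂O₄] = (0.32)² / (0.015) = 6.8
Q = 6.8 > K = 0.53: net reverse reaction.

no; Q > K, reaction proceeds in reverse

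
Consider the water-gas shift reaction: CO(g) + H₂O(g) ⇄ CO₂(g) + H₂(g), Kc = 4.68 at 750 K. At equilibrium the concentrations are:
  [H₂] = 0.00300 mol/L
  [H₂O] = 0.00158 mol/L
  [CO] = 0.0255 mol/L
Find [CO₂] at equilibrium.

[CO₂] = 0.0629 mol/L

At equilibrium, Kc = [CO₂]·[H₂] / ([CO]·[H₂O]) = 4.68.
([CO₂])·(0.00300) / ((0.0255)·(0.00158)) = 4.68
[CO₂] = 0.0629 mol/L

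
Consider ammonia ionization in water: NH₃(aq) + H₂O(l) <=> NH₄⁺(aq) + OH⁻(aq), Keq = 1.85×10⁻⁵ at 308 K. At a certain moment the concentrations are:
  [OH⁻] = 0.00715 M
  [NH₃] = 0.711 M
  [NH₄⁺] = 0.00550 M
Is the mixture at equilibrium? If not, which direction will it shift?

no; Q > K, reaction proceeds in reverse

(H₂O is a pure liquid — omitted from Q.)
Q = [NH₄⁺]·[OH⁻] / [NH₃] = (0.00550)·(0.00715) / (0.711) = 5.53×10⁻⁵
Q = 5.53×10⁻⁵ > Keq = 1.85×10⁻⁵: net reverse reaction.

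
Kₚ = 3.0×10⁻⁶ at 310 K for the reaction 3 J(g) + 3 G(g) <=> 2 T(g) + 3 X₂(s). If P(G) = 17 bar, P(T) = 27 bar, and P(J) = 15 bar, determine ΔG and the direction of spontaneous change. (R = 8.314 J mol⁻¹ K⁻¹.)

ΔG = 6.92 kJ/mol; the forward reaction is non-spontaneous

(X₂ is a pure solid — omitted from Qₚ.)
Qₚ = P(T)² / (P(J)³·P(G)³) = (27)² / ((15)³·(17)³) = 4.40×10⁻⁵
ΔG = RT ln(Qₚ/Kₚ) = (8.314 J mol⁻¹ K⁻¹)(310 K) × ln(4.40×10⁻⁵/3.0×10⁻⁶)
   = (2.577 kJ/mol)(2.686) = 6.92 kJ/mol
ΔG > 0, so the forward reaction is non-spontaneous (proceeds in reverse).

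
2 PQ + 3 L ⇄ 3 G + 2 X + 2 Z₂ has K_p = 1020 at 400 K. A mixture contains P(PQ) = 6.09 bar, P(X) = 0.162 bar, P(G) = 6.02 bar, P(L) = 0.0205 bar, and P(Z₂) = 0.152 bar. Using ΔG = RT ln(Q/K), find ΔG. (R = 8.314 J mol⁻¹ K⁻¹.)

ΔG = -3.00 kJ/mol

Q_p = P(G)³·P(X)²·P(Z₂)² / (P(PQ)²·P(L)³) = (6.02)³·(0.162)²·(0.152)² / ((6.09)²·(0.0205)³) = 414
ΔG = RT ln(Q_p/K_p) = (8.314 J mol⁻¹ K⁻¹)(400 K) × ln(414/1020)
   = (3.326 kJ/mol)(-0.9017) = -3.00 kJ/mol
ΔG < 0, so the forward reaction is spontaneous (proceeds forward).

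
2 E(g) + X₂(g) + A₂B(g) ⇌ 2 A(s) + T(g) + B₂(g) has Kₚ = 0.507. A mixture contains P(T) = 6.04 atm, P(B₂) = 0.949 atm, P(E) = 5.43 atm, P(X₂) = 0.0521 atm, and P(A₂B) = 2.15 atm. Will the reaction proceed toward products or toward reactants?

reverse (toward reactants)

(A is a pure solid — omitted from Qₚ.)
Qₚ = P(T)·P(B₂) / (P(E)²·P(X₂)·P(A₂B)) = (6.04)·(0.949) / ((5.43)²·(0.0521)·(2.15)) = 1.74
Qₚ = 1.74 > Kₚ = 0.507, so the reverse reaction proceeds.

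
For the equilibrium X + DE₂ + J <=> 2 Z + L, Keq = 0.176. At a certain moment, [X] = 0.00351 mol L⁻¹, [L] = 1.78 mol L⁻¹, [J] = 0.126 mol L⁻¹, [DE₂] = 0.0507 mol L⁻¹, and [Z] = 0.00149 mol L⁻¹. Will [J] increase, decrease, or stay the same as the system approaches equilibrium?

stay the same

Q = [Z]²·[L] / ([X]·[DE₂]·[J]) = (0.00149)²·(1.78) / ((0.00351)·(0.0507)·(0.126)) = 0.176
Q = 0.176 = Keq; the system is at equilibrium.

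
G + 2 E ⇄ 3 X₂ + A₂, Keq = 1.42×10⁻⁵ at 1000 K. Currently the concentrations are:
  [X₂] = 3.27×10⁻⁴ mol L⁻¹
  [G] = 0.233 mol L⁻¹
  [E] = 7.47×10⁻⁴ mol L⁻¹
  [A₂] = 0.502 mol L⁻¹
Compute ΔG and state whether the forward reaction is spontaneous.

Q = [X₂]³·[A₂] / ([G]·[E]²) = (3.27×10⁻⁴)³·(0.502) / ((0.233)·(7.47×10⁻⁴)²) = 1.35×10⁻⁴
ΔG = RT ln(Q/Keq) = (8.314 J mol⁻¹ K⁻¹)(1000 K) × ln(1.35×10⁻⁴/1.42×10⁻⁵)
   = (8.314 kJ/mol)(2.252) = 18.7 kJ/mol
ΔG > 0, so the forward reaction is non-spontaneous (proceeds in reverse).

ΔG = 18.7 kJ/mol; the forward reaction is non-spontaneous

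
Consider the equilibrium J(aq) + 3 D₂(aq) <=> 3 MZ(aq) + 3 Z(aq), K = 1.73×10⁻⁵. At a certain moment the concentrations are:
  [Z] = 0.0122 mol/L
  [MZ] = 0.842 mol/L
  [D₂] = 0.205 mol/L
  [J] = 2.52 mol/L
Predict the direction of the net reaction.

to the left

Q = [MZ]³·[Z]³ / ([J]·[D₂]³) = (0.842)³·(0.0122)³ / ((2.52)·(0.205)³) = 4.99×10⁻⁵
Q = 4.99×10⁻⁵ > K = 1.73×10⁻⁵, so the reverse reaction proceeds.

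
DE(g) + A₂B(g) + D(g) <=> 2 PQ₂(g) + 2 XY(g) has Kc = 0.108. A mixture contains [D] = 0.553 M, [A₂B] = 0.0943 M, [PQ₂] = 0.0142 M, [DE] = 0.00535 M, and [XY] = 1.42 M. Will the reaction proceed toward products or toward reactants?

toward reactants

Qc = [PQ₂]²·[XY]² / ([DE]·[A₂B]·[D]) = (0.0142)²·(1.42)² / ((0.00535)·(0.0943)·(0.553)) = 1.46
Qc = 1.46 > Kc = 0.108, so the reverse reaction proceeds.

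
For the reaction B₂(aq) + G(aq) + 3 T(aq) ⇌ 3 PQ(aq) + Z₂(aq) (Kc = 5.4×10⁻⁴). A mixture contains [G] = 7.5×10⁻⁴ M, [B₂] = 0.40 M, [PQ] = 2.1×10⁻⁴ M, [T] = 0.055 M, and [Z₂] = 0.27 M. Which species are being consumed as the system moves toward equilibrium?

B₂, G, T (reactants)

Qc = [PQ]³·[Z₂] / ([B₂]·[G]·[T]³) = (2.1×10⁻⁴)³·(0.27) / ((0.40)·(7.5×10⁻⁴)·(0.055)³) = 5.0×10⁻⁵
Qc = 5.0×10⁻⁵ < Kc = 5.4×10⁻⁴: net forward reaction.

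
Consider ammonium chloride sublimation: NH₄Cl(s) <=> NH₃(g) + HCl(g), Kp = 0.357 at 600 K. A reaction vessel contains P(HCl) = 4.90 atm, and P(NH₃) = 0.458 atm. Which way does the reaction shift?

(NH₄Cl is a pure solid — omitted from Qp.)
Qp = P(NH₃)·P(HCl) = (0.458)·(4.90) = 2.24
Qp = 2.24 > Kp = 0.357, so the reverse reaction proceeds.

toward reactants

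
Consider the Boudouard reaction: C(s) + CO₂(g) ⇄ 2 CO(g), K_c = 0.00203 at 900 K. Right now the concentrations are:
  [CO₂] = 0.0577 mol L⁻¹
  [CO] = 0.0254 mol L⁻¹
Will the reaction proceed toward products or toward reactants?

(C is a pure solid — omitted from Q_c.)
Q_c = [CO]² / [CO₂] = (0.0254)² / (0.0577) = 0.0112
Q_c = 0.0112 > K_c = 0.00203, so the reverse reaction proceeds.

reverse (toward reactants)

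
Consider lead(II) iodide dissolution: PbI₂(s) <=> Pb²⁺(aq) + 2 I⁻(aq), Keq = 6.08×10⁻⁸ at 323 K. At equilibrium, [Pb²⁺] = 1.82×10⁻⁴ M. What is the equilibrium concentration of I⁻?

(PbI₂ is a pure solid — omitted from Keq.)
At equilibrium, Keq = [Pb²⁺]·[I⁻]² = 6.08×10⁻⁸.
(1.82×10⁻⁴)·([I⁻])² = 6.08×10⁻⁸
[I⁻]² = 3.34×10⁻⁴ ⇒ [I⁻] = 0.0183 M

[I⁻] = 0.0183 M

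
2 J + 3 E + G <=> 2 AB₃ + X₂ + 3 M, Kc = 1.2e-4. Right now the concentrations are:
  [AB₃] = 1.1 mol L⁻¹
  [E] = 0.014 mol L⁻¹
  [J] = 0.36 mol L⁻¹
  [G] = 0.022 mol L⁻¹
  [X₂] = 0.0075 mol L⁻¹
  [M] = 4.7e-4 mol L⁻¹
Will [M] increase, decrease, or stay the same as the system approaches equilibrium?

stay the same

Qc = [AB₃]²·[X₂]·[M]³ / ([J]²·[E]³·[G]) = (1.1)²·(0.0075)·(4.7e-4)³ / ((0.36)²·(0.014)³·(0.022)) = 1.2e-4
Qc = 1.2e-4 = Kc; the system is at equilibrium.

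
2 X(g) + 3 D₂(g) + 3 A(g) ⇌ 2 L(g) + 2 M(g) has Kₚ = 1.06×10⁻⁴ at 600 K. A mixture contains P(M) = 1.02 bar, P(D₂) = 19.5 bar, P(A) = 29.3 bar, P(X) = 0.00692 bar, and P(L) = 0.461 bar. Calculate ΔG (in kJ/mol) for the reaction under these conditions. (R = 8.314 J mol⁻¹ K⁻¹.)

Qₚ = P(L)²·P(M)² / (P(X)²·P(D₂)³·P(A)³) = (0.461)²·(1.02)² / ((0.00692)²·(19.5)³·(29.3)³) = 2.48×10⁻⁵
ΔG = RT ln(Qₚ/Kₚ) = (8.314 J mol⁻¹ K⁻¹)(600 K) × ln(2.48×10⁻⁵/1.06×10⁻⁴)
   = (4.988 kJ/mol)(-1.453) = -7.25 kJ/mol
ΔG < 0, so the forward reaction is spontaneous (proceeds forward).

ΔG = -7.25 kJ/mol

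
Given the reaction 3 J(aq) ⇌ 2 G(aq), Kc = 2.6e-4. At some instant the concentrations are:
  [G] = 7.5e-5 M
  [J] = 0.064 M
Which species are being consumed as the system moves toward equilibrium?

J (reactants)

Qc = [G]² / [J]³ = (7.5e-5)² / (0.064)³ = 2.1e-5
Qc = 2.1e-5 < Kc = 2.6e-4: net forward reaction.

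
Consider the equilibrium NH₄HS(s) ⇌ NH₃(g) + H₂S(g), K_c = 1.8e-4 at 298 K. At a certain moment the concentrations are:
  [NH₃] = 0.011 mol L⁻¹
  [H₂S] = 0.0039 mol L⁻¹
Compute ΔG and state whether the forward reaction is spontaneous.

ΔG = -3.55 kJ/mol; the forward reaction is spontaneous

(NH₄HS is a pure solid — omitted from Q_c.)
Q_c = [NH₃]·[H₂S] = (0.011)·(0.0039) = 4.29e-5
ΔG = RT ln(Q_c/K_c) = (8.314 J mol⁻¹ K⁻¹)(298 K) × ln(4.29e-5/1.8e-4)
   = (2.478 kJ/mol)(-1.434) = -3.55 kJ/mol
ΔG < 0, so the forward reaction is spontaneous (proceeds forward).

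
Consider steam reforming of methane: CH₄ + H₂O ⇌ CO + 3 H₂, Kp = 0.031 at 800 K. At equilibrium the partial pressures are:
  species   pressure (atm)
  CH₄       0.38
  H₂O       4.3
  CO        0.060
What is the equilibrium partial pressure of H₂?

At equilibrium, Kp = P(CO)·P(H₂)³ / (P(CH₄)·P(H₂O)) = 0.031.
(0.060)·(P(H₂))³ / ((0.38)·(4.3)) = 0.031
P(H₂)³ = 0.844 ⇒ P(H₂) = 0.95 atm

P(H₂) = 0.95 atm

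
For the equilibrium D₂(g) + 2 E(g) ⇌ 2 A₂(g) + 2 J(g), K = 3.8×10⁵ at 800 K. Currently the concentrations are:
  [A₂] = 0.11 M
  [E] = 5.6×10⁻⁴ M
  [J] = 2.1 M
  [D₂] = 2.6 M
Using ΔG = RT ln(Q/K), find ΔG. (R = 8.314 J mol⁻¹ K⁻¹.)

ΔG = -11.7 kJ/mol

Q = [A₂]²·[J]² / ([D₂]·[E]²) = (0.11)²·(2.1)² / ((2.6)·(5.6×10⁻⁴)²) = 65400
ΔG = RT ln(Q/K) = (8.314 J mol⁻¹ K⁻¹)(800 K) × ln(65400/3.8×10⁵)
   = (6.651 kJ/mol)(-1.760) = -11.7 kJ/mol
ΔG < 0, so the forward reaction is spontaneous (proceeds forward).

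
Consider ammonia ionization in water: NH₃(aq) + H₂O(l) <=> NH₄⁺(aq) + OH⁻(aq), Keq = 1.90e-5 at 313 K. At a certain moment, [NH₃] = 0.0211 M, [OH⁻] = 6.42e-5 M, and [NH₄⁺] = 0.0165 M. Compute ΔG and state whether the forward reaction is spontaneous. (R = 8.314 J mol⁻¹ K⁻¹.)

ΔG = 2.53 kJ/mol; the forward reaction is non-spontaneous

(H₂O is a pure liquid — omitted from Q.)
Q = [NH₄⁺]·[OH⁻] / [NH₃] = (0.0165)·(6.42e-5) / (0.0211) = 5.02e-5
ΔG = RT ln(Q/Keq) = (8.314 J mol⁻¹ K⁻¹)(313 K) × ln(5.02e-5/1.90e-5)
   = (2.602 kJ/mol)(0.9716) = 2.53 kJ/mol
ΔG > 0, so the forward reaction is non-spontaneous (proceeds in reverse).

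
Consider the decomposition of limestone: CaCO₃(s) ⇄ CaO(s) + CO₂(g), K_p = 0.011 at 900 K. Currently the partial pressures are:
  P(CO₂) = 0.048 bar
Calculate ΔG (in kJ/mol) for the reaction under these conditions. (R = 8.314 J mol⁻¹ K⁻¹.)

ΔG = 11.0 kJ/mol

(CaCO₃, CaO are pure solids — omitted from Q_p.)
Q_p = P(CO₂) = 0.0480
ΔG = RT ln(Q_p/K_p) = (8.314 J mol⁻¹ K⁻¹)(900 K) × ln(0.0480/0.011)
   = (7.483 kJ/mol)(1.473) = 11.0 kJ/mol
ΔG > 0, so the forward reaction is non-spontaneous (proceeds in reverse).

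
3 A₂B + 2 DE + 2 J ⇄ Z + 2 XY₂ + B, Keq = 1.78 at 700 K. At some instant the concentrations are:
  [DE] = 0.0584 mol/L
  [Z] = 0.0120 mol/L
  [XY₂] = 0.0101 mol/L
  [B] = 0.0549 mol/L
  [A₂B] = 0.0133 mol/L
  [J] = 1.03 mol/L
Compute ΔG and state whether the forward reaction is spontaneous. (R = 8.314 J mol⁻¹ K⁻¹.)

Q = [Z]·[XY₂]²·[B] / ([A₂B]³·[DE]²·[J]²) = (0.0120)·(0.0101)²·(0.0549) / ((0.0133)³·(0.0584)²·(1.03)²) = 7.89
ΔG = RT ln(Q/Keq) = (8.314 J mol⁻¹ K⁻¹)(700 K) × ln(7.89/1.78)
   = (5.820 kJ/mol)(1.489) = 8.67 kJ/mol
ΔG > 0, so the forward reaction is non-spontaneous (proceeds in reverse).

ΔG = 8.67 kJ/mol; the forward reaction is non-spontaneous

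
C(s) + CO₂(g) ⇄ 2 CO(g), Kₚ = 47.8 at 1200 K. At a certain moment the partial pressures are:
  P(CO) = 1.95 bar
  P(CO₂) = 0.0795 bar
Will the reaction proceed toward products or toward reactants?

(C is a pure solid — omitted from Qₚ.)
Qₚ = P(CO)² / P(CO₂) = (1.95)² / (0.0795) = 47.8
Qₚ = 47.8 = Kₚ, so the system is already at equilibrium.

no net change (already at equilibrium)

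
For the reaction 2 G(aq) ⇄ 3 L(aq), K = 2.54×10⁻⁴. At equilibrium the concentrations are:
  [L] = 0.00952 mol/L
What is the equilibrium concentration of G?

At equilibrium, K = [L]³ / [G]² = 2.54×10⁻⁴.
(0.00952)³ / ([G])² = 2.54×10⁻⁴
[G]² = 0.00340 ⇒ [G] = 0.0583 mol/L

[G] = 0.0583 mol/L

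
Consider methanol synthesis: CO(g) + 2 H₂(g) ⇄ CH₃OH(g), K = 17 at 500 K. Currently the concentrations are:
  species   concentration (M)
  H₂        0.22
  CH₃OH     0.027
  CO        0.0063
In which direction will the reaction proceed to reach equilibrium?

Q = [CH₃OH] / ([CO]·[H₂]²) = (0.027) / ((0.0063)·(0.22)²) = 89
Q = 89 > K = 17, so the reverse reaction proceeds.

reverse (toward reactants)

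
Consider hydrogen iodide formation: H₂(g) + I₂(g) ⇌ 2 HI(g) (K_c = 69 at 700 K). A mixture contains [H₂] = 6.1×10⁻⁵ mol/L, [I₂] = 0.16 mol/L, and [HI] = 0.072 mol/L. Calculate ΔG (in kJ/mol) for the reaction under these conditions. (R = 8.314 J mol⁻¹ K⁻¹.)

Q_c = [HI]² / ([H₂]·[I₂]) = (0.072)² / ((6.1×10⁻⁵)·(0.16)) = 531
ΔG = RT ln(Q_c/K_c) = (8.314 J mol⁻¹ K⁻¹)(700 K) × ln(531/69)
   = (5.820 kJ/mol)(2.041) = 11.9 kJ/mol
ΔG > 0, so the forward reaction is non-spontaneous (proceeds in reverse).

ΔG = 11.9 kJ/mol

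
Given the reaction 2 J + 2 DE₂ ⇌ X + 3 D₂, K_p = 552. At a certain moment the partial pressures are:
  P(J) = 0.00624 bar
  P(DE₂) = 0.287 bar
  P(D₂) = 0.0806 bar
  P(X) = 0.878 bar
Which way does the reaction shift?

forward (toward products)

Q_p = P(X)·P(D₂)³ / (P(J)²·P(DE₂)²) = (0.878)·(0.0806)³ / ((0.00624)²·(0.287)²) = 143
Q_p = 143 < K_p = 552, so the forward reaction proceeds.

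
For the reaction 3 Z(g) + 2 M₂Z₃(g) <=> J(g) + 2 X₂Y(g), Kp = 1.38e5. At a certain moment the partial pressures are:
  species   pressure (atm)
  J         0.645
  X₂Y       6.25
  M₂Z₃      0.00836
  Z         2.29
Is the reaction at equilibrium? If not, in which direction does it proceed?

in the forward direction

Qp = P(J)·P(X₂Y)² / (P(Z)³·P(M₂Z₃)²) = (0.645)·(6.25)² / ((2.29)³·(0.00836)²) = 30000
Qp = 30000 < Kp = 1.38e5, so the forward reaction proceeds.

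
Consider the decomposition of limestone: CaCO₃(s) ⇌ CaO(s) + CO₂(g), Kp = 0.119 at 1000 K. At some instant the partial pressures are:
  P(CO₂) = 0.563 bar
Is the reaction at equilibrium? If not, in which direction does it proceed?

to the left

(CaCO₃, CaO are pure solids — omitted from Qp.)
Qp = P(CO₂) = 0.563
Qp = 0.563 > Kp = 0.119, so the reverse reaction proceeds.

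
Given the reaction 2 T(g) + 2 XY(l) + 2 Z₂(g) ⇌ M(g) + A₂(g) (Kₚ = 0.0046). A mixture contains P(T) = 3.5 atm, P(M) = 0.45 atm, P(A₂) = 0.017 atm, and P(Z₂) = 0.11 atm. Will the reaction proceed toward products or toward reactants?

reverse (toward reactants)

(XY is a pure liquid — omitted from Qₚ.)
Qₚ = P(M)·P(A₂) / (P(T)²·P(Z₂)²) = (0.45)·(0.017) / ((3.5)²·(0.11)²) = 0.052
Qₚ = 0.052 > Kₚ = 0.0046, so the reverse reaction proceeds.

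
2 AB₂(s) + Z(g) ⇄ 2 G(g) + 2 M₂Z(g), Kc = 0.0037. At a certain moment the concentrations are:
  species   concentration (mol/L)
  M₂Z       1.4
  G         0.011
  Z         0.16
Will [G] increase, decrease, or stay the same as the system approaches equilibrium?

(AB₂ is a pure solid — omitted from Qc.)
Qc = [G]²·[M₂Z]² / [Z] = (0.011)²·(1.4)² / (0.16) = 0.0015
Qc = 0.0015 < Kc = 0.0037: net forward reaction.
G is a product, so it increases.

increase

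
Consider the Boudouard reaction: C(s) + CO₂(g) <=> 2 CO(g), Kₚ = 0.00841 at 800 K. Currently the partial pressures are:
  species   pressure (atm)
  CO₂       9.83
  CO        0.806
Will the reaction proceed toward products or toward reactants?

toward reactants

(C is a pure solid — omitted from Qₚ.)
Qₚ = P(CO)² / P(CO₂) = (0.806)² / (9.83) = 0.0661
Qₚ = 0.0661 > Kₚ = 0.00841, so the reverse reaction proceeds.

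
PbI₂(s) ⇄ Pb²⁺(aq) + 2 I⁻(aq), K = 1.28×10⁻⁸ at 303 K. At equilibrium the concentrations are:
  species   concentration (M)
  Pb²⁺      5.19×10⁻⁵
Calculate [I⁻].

(PbI₂ is a pure solid — omitted from K.)
At equilibrium, K = [Pb²⁺]·[I⁻]² = 1.28×10⁻⁸.
(5.19×10⁻⁵)·([I⁻])² = 1.28×10⁻⁸
[I⁻]² = 2.47×10⁻⁴ ⇒ [I⁻] = 0.0157 M

[I⁻] = 0.0157 M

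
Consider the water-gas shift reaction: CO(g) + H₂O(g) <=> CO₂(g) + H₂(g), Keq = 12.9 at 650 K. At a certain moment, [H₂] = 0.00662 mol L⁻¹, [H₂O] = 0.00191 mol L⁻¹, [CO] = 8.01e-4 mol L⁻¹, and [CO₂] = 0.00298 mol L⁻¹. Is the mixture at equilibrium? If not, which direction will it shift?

Q = [CO₂]·[H₂] / ([CO]·[H₂O]) = (0.00298)·(0.00662) / ((8.01e-4)·(0.00191)) = 12.9
Q = 12.9 = Keq; the system is at equilibrium.

yes, at equilibrium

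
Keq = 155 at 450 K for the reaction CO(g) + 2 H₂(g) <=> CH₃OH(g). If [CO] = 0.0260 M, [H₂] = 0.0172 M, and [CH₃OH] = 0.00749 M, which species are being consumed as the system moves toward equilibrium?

CH₃OH (products)

Q = [CH₃OH] / ([CO]·[H₂]²) = (0.00749) / ((0.0260)·(0.0172)²) = 974
Q = 974 > Keq = 155: net reverse reaction.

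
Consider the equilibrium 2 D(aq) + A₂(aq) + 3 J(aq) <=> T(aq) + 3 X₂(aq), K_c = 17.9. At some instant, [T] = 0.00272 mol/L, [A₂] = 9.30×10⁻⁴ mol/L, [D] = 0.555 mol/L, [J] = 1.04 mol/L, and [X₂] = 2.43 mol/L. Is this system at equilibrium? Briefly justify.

no; Q > K, reaction proceeds in reverse

Q_c = [T]·[X₂]³ / ([D]²·[A₂]·[J]³) = (0.00272)·(2.43)³ / ((0.555)²·(9.30×10⁻⁴)·(1.04)³) = 121
Q_c = 121 > K_c = 17.9: net reverse reaction.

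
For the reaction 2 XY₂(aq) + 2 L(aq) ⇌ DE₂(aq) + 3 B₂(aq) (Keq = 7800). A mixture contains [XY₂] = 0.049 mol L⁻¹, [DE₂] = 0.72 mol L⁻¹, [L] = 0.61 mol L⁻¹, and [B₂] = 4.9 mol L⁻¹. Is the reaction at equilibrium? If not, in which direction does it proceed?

Q = [DE₂]·[B₂]³ / ([XY₂]²·[L]²) = (0.72)·(4.9)³ / ((0.049)²·(0.61)²) = 95000
Q = 95000 > Keq = 7800, so the reverse reaction proceeds.

toward reactants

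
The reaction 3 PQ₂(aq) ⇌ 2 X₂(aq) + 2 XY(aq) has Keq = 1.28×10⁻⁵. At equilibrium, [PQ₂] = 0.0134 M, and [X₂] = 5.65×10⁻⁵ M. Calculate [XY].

At equilibrium, Keq = [X₂]²·[XY]² / [PQ₂]³ = 1.28×10⁻⁵.
(5.65×10⁻⁵)²·([XY])² / (0.0134)³ = 1.28×10⁻⁵
[XY]² = 0.00965 ⇒ [XY] = 0.0982 M

[XY] = 0.0982 M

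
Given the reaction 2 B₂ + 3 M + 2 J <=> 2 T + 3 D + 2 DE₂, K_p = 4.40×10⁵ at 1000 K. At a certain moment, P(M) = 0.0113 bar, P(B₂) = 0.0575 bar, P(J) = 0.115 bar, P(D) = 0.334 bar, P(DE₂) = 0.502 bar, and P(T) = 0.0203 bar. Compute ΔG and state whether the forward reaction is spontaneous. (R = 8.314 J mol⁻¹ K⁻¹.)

ΔG = -16.4 kJ/mol; the forward reaction is spontaneous

Q_p = P(T)²·P(D)³·P(DE₂)² / (P(B₂)²·P(M)³·P(J)²) = (0.0203)²·(0.334)³·(0.502)² / ((0.0575)²·(0.0113)³·(0.115)²) = 61300
ΔG = RT ln(Q_p/K_p) = (8.314 J mol⁻¹ K⁻¹)(1000 K) × ln(61300/4.40×10⁵)
   = (8.314 kJ/mol)(-1.971) = -16.4 kJ/mol
ΔG < 0, so the forward reaction is spontaneous (proceeds forward).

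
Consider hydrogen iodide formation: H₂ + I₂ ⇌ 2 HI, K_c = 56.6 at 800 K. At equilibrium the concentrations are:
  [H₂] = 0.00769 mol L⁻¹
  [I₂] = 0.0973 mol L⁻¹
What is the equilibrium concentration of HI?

At equilibrium, K_c = [HI]² / ([H₂]·[I₂]) = 56.6.
([HI])² / ((0.00769)·(0.0973)) = 56.6
[HI]² = 0.0424 ⇒ [HI] = 0.206 mol L⁻¹

[HI] = 0.206 mol L⁻¹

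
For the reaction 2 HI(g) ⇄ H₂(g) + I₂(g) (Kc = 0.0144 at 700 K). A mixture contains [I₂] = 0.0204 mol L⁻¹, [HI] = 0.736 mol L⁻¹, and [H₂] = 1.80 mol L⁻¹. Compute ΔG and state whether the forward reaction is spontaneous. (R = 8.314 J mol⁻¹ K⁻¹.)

ΔG = 9.02 kJ/mol; the forward reaction is non-spontaneous

Qc = [H₂]·[I₂] / [HI]² = (1.80)·(0.0204) / (0.736)² = 0.0678
ΔG = RT ln(Qc/Kc) = (8.314 J mol⁻¹ K⁻¹)(700 K) × ln(0.0678/0.0144)
   = (5.820 kJ/mol)(1.549) = 9.02 kJ/mol
ΔG > 0, so the forward reaction is non-spontaneous (proceeds in reverse).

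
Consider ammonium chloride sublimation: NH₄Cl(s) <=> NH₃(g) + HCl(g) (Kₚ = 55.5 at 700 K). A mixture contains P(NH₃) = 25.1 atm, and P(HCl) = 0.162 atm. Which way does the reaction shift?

in the forward direction

(NH₄Cl is a pure solid — omitted from Qₚ.)
Qₚ = P(NH₃)·P(HCl) = (25.1)·(0.162) = 4.07
Qₚ = 4.07 < Kₚ = 55.5, so the forward reaction proceeds.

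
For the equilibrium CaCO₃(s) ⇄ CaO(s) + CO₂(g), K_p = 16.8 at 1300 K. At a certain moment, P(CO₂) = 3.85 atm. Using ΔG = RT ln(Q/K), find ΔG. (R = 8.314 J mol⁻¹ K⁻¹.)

ΔG = -15.9 kJ/mol

(CaCO₃, CaO are pure solids — omitted from Q_p.)
Q_p = P(CO₂) = 3.85
ΔG = RT ln(Q_p/K_p) = (8.314 J mol⁻¹ K⁻¹)(1300 K) × ln(3.85/16.8)
   = (10.81 kJ/mol)(-1.473) = -15.9 kJ/mol
ΔG < 0, so the forward reaction is spontaneous (proceeds forward).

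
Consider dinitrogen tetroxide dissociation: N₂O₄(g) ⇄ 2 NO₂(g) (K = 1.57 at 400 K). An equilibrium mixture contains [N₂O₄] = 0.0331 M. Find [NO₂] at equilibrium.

At equilibrium, K = [NO₂]² / [N₂O₄] = 1.57.
([NO₂])² / (0.0331) = 1.57
[NO₂]² = 0.0520 ⇒ [NO₂] = 0.228 M

[NO₂] = 0.228 M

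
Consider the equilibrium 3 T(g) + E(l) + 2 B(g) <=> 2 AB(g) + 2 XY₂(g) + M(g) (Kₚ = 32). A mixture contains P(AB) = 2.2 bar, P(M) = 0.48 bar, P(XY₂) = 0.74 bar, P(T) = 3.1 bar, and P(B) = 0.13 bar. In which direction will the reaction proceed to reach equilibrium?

(E is a pure liquid — omitted from Qₚ.)
Qₚ = P(AB)²·P(XY₂)²·P(M) / (P(T)³·P(B)²) = (2.2)²·(0.74)²·(0.48) / ((3.1)³·(0.13)²) = 2.5
Qₚ = 2.5 < Kₚ = 32, so the forward reaction proceeds.

forward (toward products)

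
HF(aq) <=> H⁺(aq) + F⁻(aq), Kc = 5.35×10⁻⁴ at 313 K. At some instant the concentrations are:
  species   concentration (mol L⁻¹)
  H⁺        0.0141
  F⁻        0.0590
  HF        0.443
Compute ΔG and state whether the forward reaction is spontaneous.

ΔG = 3.27 kJ/mol; the forward reaction is non-spontaneous

Qc = [H⁺]·[F⁻] / [HF] = (0.0141)·(0.0590) / (0.443) = 0.00188
ΔG = RT ln(Qc/Kc) = (8.314 J mol⁻¹ K⁻¹)(313 K) × ln(0.00188/5.35×10⁻⁴)
   = (2.602 kJ/mol)(1.257) = 3.27 kJ/mol
ΔG > 0, so the forward reaction is non-spontaneous (proceeds in reverse).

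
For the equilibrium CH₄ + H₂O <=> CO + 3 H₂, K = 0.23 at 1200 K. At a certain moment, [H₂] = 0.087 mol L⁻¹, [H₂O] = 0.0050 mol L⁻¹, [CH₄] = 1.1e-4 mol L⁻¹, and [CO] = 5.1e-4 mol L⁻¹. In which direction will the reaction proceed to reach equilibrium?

Q = [CO]·[H₂]³ / ([CH₄]·[H₂O]) = (5.1e-4)·(0.087)³ / ((1.1e-4)·(0.0050)) = 0.61
Q = 0.61 > K = 0.23, so the reverse reaction proceeds.

reverse (toward reactants)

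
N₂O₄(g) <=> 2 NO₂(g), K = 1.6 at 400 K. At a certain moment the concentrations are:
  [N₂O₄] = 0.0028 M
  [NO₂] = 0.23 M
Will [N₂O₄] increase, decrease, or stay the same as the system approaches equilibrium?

Q = [NO₂]² / [N₂O₄] = (0.23)² / (0.0028) = 19
Q = 19 > K = 1.6: net reverse reaction.
N₂O₄ is a reactant, so it increases.

increase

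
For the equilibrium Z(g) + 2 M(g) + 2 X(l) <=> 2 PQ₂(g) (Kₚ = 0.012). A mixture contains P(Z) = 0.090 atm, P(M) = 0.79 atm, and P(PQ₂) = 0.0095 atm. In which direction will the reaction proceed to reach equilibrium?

(X is a pure liquid — omitted from Qₚ.)
Qₚ = P(PQ₂)² / (P(Z)·P(M)²) = (0.0095)² / ((0.090)·(0.79)²) = 0.0016
Qₚ = 0.0016 < Kₚ = 0.012, so the forward reaction proceeds.

to the right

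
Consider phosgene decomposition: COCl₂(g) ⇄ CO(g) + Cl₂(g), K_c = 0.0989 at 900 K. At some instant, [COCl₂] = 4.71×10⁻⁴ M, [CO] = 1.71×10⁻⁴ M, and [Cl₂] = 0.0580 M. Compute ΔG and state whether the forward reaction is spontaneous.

ΔG = -11.6 kJ/mol; the forward reaction is spontaneous

Q_c = [CO]·[Cl₂] / [COCl₂] = (1.71×10⁻⁴)·(0.0580) / (4.71×10⁻⁴) = 0.0211
ΔG = RT ln(Q_c/K_c) = (8.314 J mol⁻¹ K⁻¹)(900 K) × ln(0.0211/0.0989)
   = (7.483 kJ/mol)(-1.545) = -11.6 kJ/mol
ΔG < 0, so the forward reaction is spontaneous (proceeds forward).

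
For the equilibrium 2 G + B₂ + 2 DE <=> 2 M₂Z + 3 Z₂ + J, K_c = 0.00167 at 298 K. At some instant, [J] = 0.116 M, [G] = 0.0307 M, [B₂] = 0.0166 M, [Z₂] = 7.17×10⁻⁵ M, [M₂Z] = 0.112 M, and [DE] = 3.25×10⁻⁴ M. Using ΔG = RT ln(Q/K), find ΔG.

Q_c = [M₂Z]²·[Z₂]³·[J] / ([G]²·[B₂]·[DE]²) = (0.112)²·(7.17×10⁻⁵)³·(0.116) / ((0.0307)²·(0.0166)·(3.25×10⁻⁴)²) = 3.25×10⁻⁴
ΔG = RT ln(Q_c/K_c) = (8.314 J mol⁻¹ K⁻¹)(298 K) × ln(3.25×10⁻⁴/0.00167)
   = (2.478 kJ/mol)(-1.637) = -4.06 kJ/mol
ΔG < 0, so the forward reaction is spontaneous (proceeds forward).

ΔG = -4.06 kJ/mol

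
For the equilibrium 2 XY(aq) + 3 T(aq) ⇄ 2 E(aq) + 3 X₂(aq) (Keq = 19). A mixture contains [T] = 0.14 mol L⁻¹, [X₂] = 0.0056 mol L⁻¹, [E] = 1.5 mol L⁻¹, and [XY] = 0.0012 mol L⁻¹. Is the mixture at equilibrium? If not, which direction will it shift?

no; Q > K, reaction proceeds in reverse

Q = [E]²·[X₂]³ / ([XY]²·[T]³) = (1.5)²·(0.0056)³ / ((0.0012)²·(0.14)³) = 100
Q = 100 > Keq = 19: net reverse reaction.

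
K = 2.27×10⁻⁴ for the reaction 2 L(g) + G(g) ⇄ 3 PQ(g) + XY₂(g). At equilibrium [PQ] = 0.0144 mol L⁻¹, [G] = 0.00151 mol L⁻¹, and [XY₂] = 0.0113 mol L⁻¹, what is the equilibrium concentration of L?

At equilibrium, K = [PQ]³·[XY₂] / ([L]²·[G]) = 2.27×10⁻⁴.
(0.0144)³·(0.0113) / (([L])²·(0.00151)) = 2.27×10⁻⁴
[L]² = 0.0984 ⇒ [L] = 0.314 mol L⁻¹

[L] = 0.314 mol L⁻¹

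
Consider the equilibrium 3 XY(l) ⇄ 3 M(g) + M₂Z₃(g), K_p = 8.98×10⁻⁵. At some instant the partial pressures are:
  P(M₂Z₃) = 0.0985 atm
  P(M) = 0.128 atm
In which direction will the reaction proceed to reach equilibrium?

(XY is a pure liquid — omitted from Q_p.)
Q_p = P(M)³·P(M₂Z₃) = (0.128)³·(0.0985) = 2.07×10⁻⁴
Q_p = 2.07×10⁻⁴ > K_p = 8.98×10⁻⁵, so the reverse reaction proceeds.

in the reverse direction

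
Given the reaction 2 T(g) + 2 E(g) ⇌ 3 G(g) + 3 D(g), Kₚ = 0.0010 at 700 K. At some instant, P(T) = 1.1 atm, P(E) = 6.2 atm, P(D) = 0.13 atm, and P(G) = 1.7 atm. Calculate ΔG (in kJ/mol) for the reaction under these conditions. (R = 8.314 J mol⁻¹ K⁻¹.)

Qₚ = P(G)³·P(D)³ / (P(T)²·P(E)²) = (1.7)³·(0.13)³ / ((1.1)²·(6.2)²) = 2.32e-4
ΔG = RT ln(Qₚ/Kₚ) = (8.314 J mol⁻¹ K⁻¹)(700 K) × ln(2.32e-4/0.0010)
   = (5.820 kJ/mol)(-1.461) = -8.50 kJ/mol
ΔG < 0, so the forward reaction is spontaneous (proceeds forward).

ΔG = -8.50 kJ/mol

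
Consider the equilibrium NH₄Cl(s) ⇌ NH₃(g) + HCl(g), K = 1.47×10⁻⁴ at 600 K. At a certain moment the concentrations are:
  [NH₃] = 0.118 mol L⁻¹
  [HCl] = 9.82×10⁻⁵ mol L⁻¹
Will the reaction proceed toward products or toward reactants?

forward (toward products)

(NH₄Cl is a pure solid — omitted from Q.)
Q = [NH₃]·[HCl] = (0.118)·(9.82×10⁻⁵) = 1.16×10⁻⁵
Q = 1.16×10⁻⁵ < K = 1.47×10⁻⁴, so the forward reaction proceeds.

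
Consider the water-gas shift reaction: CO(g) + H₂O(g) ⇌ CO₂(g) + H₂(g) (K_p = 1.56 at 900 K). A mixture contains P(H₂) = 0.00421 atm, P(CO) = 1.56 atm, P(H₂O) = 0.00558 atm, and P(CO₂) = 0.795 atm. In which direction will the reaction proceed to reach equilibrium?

Q_p = P(CO₂)·P(H₂) / (P(CO)·P(H₂O)) = (0.795)·(0.00421) / ((1.56)·(0.00558)) = 0.384
Q_p = 0.384 < K_p = 1.56, so the forward reaction proceeds.

toward products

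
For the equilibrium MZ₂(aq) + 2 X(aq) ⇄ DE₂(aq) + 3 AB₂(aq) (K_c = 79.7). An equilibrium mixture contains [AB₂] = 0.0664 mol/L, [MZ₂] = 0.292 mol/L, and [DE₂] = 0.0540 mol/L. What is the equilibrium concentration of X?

At equilibrium, K_c = [DE₂]·[AB₂]³ / ([MZ₂]·[X]²) = 79.7.
(0.0540)·(0.0664)³ / ((0.292)·([X])²) = 79.7
[X]² = 6.79×10⁻⁷ ⇒ [X] = 8.24×10⁻⁴ mol/L

[X] = 8.24×10⁻⁴ mol/L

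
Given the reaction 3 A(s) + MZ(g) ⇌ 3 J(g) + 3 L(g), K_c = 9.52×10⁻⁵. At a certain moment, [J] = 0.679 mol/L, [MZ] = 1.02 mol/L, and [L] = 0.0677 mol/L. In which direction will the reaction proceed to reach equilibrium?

no net change (already at equilibrium)

(A is a pure solid — omitted from Q_c.)
Q_c = [J]³·[L]³ / [MZ] = (0.679)³·(0.0677)³ / (1.02) = 9.52×10⁻⁵
Q_c = 9.52×10⁻⁵ = K_c, so the system is already at equilibrium.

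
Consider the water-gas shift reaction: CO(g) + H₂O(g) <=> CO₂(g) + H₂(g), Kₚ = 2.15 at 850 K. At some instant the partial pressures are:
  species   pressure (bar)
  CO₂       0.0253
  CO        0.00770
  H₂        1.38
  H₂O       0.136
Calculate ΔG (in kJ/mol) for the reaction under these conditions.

ΔG = 19.4 kJ/mol

Qₚ = P(CO₂)·P(H₂) / (P(CO)·P(H₂O)) = (0.0253)·(1.38) / ((0.00770)·(0.136)) = 33.3
ΔG = RT ln(Qₚ/Kₚ) = (8.314 J mol⁻¹ K⁻¹)(850 K) × ln(33.3/2.15)
   = (7.067 kJ/mol)(2.740) = 19.4 kJ/mol
ΔG > 0, so the forward reaction is non-spontaneous (proceeds in reverse).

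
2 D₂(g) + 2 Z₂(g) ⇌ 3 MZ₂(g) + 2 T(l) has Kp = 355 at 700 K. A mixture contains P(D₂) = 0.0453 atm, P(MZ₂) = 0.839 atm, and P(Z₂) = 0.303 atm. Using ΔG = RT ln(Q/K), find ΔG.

ΔG = 12.7 kJ/mol

(T is a pure liquid — omitted from Qp.)
Qp = P(MZ₂)³ / (P(D₂)²·P(Z₂)²) = (0.839)³ / ((0.0453)²·(0.303)²) = 3130
ΔG = RT ln(Qp/Kp) = (8.314 J mol⁻¹ K⁻¹)(700 K) × ln(3130/355)
   = (5.820 kJ/mol)(2.177) = 12.7 kJ/mol
ΔG > 0, so the forward reaction is non-spontaneous (proceeds in reverse).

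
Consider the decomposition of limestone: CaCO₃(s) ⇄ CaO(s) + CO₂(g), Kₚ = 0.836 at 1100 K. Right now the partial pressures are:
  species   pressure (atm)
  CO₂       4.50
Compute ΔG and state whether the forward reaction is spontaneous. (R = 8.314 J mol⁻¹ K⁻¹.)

(CaCO₃, CaO are pure solids — omitted from Qₚ.)
Qₚ = P(CO₂) = 4.50
ΔG = RT ln(Qₚ/Kₚ) = (8.314 J mol⁻¹ K⁻¹)(1100 K) × ln(4.50/0.836)
   = (9.145 kJ/mol)(1.683) = 15.4 kJ/mol
ΔG > 0, so the forward reaction is non-spontaneous (proceeds in reverse).

ΔG = 15.4 kJ/mol; the forward reaction is non-spontaneous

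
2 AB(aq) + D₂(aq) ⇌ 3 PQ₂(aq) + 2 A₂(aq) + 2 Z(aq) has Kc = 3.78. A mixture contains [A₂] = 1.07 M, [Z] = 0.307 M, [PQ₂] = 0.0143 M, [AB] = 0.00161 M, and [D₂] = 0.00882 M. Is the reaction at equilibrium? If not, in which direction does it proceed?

Qc = [PQ₂]³·[A₂]²·[Z]² / ([AB]²·[D₂]) = (0.0143)³·(1.07)²·(0.307)² / ((0.00161)²·(0.00882)) = 13.8
Qc = 13.8 > Kc = 3.78, so the reverse reaction proceeds.

reverse (toward reactants)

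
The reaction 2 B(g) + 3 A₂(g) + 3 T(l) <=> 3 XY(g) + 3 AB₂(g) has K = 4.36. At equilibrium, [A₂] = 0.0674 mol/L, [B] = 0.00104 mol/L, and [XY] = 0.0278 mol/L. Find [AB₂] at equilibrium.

(T is a pure liquid — omitted from K.)
At equilibrium, K = [XY]³·[AB₂]³ / ([B]²·[A₂]³) = 4.36.
(0.0278)³·([AB₂])³ / ((0.00104)²·(0.0674)³) = 4.36
[AB₂]³ = 6.72e-5 ⇒ [AB₂] = 0.0407 mol/L

[AB₂] = 0.0407 mol/L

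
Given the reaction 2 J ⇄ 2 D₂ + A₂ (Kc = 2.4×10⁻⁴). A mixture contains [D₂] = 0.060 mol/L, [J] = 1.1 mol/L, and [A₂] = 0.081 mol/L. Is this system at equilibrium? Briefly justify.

Qc = [D₂]²·[A₂] / [J]² = (0.060)²·(0.081) / (1.1)² = 2.4×10⁻⁴
Qc = 2.4×10⁻⁴ = Kc; the system is at equilibrium.

yes, at equilibrium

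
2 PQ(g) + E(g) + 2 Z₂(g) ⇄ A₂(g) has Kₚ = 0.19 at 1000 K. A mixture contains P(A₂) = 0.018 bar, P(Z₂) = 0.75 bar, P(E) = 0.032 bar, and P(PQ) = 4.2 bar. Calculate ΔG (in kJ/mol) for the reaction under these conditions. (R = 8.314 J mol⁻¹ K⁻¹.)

Qₚ = P(A₂) / (P(PQ)²·P(E)·P(Z₂)²) = (0.018) / ((4.2)²·(0.032)·(0.75)²) = 0.0567
ΔG = RT ln(Qₚ/Kₚ) = (8.314 J mol⁻¹ K⁻¹)(1000 K) × ln(0.0567/0.19)
   = (8.314 kJ/mol)(-1.209) = -10.1 kJ/mol
ΔG < 0, so the forward reaction is spontaneous (proceeds forward).

ΔG = -10.1 kJ/mol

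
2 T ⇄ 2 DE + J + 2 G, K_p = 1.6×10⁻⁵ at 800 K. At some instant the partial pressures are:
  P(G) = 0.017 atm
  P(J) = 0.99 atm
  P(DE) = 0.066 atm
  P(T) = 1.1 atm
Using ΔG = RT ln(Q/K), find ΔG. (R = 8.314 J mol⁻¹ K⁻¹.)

Q_p = P(DE)²·P(J)·P(G)² / P(T)² = (0.066)²·(0.99)·(0.017)² / (1.1)² = 1.03×10⁻⁶
ΔG = RT ln(Q_p/K_p) = (8.314 J mol⁻¹ K⁻¹)(800 K) × ln(1.03×10⁻⁶/1.6×10⁻⁵)
   = (6.651 kJ/mol)(-2.743) = -18.2 kJ/mol
ΔG < 0, so the forward reaction is spontaneous (proceeds forward).

ΔG = -18.2 kJ/mol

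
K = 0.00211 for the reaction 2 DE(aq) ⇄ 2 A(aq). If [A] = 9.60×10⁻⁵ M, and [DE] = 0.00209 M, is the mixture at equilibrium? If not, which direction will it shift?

Q = [A]² / [DE]² = (9.60×10⁻⁵)² / (0.00209)² = 0.00211
Q = 0.00211 = K; the system is at equilibrium.

yes, at equilibrium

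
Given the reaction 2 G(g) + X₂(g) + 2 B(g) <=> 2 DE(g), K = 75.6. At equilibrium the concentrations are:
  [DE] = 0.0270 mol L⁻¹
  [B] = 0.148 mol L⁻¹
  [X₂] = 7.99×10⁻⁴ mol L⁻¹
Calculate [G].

At equilibrium, K = [DE]² / ([G]²·[X₂]·[B]²) = 75.6.
(0.0270)² / (([G])²·(7.99×10⁻⁴)·(0.148)²) = 75.6
[G]² = 0.551 ⇒ [G] = 0.742 mol L⁻¹

[G] = 0.742 mol L⁻¹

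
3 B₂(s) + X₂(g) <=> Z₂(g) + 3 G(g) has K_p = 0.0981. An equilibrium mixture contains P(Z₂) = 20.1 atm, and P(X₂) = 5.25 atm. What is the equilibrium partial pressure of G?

P(G) = 0.295 atm

(B₂ is a pure solid — omitted from K_p.)
At equilibrium, K_p = P(Z₂)·P(G)³ / P(X₂) = 0.0981.
(20.1)·(P(G))³ / (5.25) = 0.0981
P(G)³ = 0.0256 ⇒ P(G) = 0.295 atm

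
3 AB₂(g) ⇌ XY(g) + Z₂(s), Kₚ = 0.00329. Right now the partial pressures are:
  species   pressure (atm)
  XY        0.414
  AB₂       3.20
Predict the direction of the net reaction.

reverse (toward reactants)

(Z₂ is a pure solid — omitted from Qₚ.)
Qₚ = P(XY) / P(AB₂)³ = (0.414) / (3.20)³ = 0.0126
Qₚ = 0.0126 > Kₚ = 0.00329, so the reverse reaction proceeds.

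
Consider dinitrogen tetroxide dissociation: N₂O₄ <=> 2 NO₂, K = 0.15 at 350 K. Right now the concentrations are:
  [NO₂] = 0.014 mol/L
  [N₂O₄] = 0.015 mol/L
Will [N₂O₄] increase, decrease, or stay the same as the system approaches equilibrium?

Q = [NO₂]² / [N₂O₄] = (0.014)² / (0.015) = 0.013
Q = 0.013 < K = 0.15: net forward reaction.
N₂O₄ is a reactant, so it decreases.

decrease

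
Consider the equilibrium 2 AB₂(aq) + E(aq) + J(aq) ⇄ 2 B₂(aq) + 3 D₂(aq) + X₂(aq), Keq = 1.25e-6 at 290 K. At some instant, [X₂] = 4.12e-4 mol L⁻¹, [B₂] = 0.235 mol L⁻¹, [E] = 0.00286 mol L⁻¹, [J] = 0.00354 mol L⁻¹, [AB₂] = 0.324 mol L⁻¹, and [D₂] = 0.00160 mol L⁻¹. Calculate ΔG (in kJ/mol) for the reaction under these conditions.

ΔG = -6.41 kJ/mol

Q = [B₂]²·[D₂]³·[X₂] / ([AB₂]²·[E]·[J]) = (0.235)²·(0.00160)³·(4.12e-4) / ((0.324)²·(0.00286)·(0.00354)) = 8.77e-8
ΔG = RT ln(Q/Keq) = (8.314 J mol⁻¹ K⁻¹)(290 K) × ln(8.77e-8/1.25e-6)
   = (2.411 kJ/mol)(-2.657) = -6.41 kJ/mol
ΔG < 0, so the forward reaction is spontaneous (proceeds forward).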